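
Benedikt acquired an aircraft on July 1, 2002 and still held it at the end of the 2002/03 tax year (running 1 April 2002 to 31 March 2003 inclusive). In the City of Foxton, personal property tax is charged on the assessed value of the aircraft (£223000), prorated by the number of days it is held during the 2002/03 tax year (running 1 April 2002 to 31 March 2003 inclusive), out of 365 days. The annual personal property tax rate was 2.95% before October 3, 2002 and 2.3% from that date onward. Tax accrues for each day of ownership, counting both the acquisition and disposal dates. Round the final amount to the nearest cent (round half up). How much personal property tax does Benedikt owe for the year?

£4223.56

July 1 – October 2, 2002: 94 days at 2.95% → £223000 × 2.95% × 94/365 = £1694.1890
October 3, 2002 – March 31, 2003: 180 days at 2.3% → £223000 × 2.3% × 180/365 = £2529.3699
Total = £4223.5589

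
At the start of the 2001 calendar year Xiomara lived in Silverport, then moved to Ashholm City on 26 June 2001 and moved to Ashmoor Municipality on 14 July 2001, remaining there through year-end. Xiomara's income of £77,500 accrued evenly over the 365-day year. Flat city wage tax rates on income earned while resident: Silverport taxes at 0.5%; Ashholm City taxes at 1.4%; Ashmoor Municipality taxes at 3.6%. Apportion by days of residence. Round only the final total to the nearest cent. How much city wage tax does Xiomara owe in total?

£1,547.45

Silverport, 1 January – 25 June 2001: 176 days → £77,500 × 0.5% × 176/365 = £186.8493
Ashholm City, 26 June – 13 July 2001: 18 days → £77,500 × 1.4% × 18/365 = £53.5068
Ashmoor Municipality, 14 July – 31 December 2001: 171 days → £77,500 × 3.6% × 171/365 = £1,307.0959
Total = £1,547.4521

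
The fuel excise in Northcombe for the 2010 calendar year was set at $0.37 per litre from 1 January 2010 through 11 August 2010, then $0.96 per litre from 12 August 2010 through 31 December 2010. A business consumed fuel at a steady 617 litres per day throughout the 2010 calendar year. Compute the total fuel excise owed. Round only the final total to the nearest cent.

1 January – 11 August 2010: 223 days × 617 litres/day = 137,591 litres at $0.37/litre → $50,908.67
12 August – 31 December 2010: 142 days × 617 litres/day = 87,614 litres at $0.96/litre → $84,109.44

$135,018.11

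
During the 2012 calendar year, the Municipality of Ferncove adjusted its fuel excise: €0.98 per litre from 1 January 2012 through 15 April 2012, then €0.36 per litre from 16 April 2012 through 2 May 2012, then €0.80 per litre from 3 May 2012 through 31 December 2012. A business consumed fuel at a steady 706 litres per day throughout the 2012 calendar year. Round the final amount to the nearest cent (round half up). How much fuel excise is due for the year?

1 January – 15 April 2012: 106 days × 706 litres/day = 74,836 litres at €0.98/litre → €73,339.28
16 April – 2 May 2012: 17 days × 706 litres/day = 12,002 litres at €0.36/litre → €4,320.72
3 May – 31 December 2012: 243 days × 706 litres/day = 171,558 litres at €0.80/litre → €137,246.40

€214,906.40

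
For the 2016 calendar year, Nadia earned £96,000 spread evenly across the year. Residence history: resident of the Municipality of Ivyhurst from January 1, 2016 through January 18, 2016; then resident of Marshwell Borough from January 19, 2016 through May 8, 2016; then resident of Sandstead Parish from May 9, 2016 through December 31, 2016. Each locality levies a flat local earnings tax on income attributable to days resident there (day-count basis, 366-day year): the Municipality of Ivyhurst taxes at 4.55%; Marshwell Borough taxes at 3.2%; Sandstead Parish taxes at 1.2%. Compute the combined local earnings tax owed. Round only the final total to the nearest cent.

The Municipality of Ivyhurst, January 1 – January 18, 2016: 18 days → £96,000 × 4.55% × 18/366 = £214.8197
Marshwell Borough, January 19 – May 8, 2016: 111 days → £96,000 × 3.2% × 111/366 = £931.6721
Sandstead Parish, May 9 – December 31, 2016: 237 days → £96,000 × 1.2% × 237/366 = £745.9672
Total = £1,892.4590

£1,892.46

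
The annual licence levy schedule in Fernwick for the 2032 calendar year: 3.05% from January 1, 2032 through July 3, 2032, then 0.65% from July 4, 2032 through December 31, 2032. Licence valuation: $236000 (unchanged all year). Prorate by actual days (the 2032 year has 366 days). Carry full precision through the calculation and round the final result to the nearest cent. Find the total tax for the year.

January 1 – July 3, 2032: 185 days at 3.05% → $236000 × 3.05% × 185/366 = $3638.3333
July 4 – December 31, 2032: 181 days at 0.65% → $236000 × 0.65% × 181/366 = $758.6175
Total = $4396.9508

$4396.95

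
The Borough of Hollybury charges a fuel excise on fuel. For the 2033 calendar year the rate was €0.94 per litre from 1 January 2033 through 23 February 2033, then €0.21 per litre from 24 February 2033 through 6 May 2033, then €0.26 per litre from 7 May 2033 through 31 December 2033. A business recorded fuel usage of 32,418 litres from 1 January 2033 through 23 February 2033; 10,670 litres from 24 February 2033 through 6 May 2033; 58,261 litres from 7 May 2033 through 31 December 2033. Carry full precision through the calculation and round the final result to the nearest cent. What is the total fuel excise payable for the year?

1 January – 23 February 2033: 32,418 litres at €0.94/litre → €30,472.92
24 February – 6 May 2033: 10,670 litres at €0.21/litre → €2,240.70
7 May – 31 December 2033: 58,261 litres at €0.26/litre → €15,147.86

€47,861.48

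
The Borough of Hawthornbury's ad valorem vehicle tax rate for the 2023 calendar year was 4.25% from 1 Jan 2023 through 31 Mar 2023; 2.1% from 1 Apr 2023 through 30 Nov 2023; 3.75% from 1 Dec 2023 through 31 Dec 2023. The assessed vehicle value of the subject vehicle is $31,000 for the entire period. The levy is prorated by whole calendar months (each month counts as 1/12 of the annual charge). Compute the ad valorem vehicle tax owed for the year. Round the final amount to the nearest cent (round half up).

$860.25

1 Jan – 31 Mar 2023: 3 months at 4.25% → $31,000 × 4.25% × 3/12 = $329.3750
1 Apr – 30 Nov 2023: 8 months at 2.1% → $31,000 × 2.1% × 8/12 = $434.0000
1 Dec – 31 Dec 2023: 1 month at 3.75% → $31,000 × 3.75% × 1/12 = $96.8750
Total = $860.2500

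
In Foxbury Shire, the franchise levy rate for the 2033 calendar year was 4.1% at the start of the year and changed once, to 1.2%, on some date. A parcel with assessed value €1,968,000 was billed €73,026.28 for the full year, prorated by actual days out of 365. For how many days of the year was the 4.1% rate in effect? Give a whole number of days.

Let d = days at the first rate; then 365 − d days at the second rate.
€1,968,000 × [4.1%·d + 1.2%·(365−d)] / 365 = €73,026.28
Solving gives d = 316, so the new rate took effect on 13 Nov 2033.

316 days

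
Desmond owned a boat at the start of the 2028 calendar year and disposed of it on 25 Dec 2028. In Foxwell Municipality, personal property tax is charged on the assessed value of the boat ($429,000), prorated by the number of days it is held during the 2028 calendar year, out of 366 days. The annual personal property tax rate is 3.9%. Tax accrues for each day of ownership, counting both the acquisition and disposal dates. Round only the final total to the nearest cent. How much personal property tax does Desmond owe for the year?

$16,456.72

Days held (1 Jan – 25 Dec 2028): 360 out of 366
Tax = $429,000 × 3.9% × 360/366 = $16,456.7213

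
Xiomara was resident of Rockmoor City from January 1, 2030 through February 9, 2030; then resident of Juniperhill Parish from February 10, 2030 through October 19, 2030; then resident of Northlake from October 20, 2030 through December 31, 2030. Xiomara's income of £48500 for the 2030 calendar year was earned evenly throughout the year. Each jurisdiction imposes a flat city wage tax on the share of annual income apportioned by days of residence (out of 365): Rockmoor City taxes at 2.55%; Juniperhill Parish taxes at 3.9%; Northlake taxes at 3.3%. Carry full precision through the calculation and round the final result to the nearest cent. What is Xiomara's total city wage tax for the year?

Rockmoor City, January 1 – February 9, 2030: 40 days → £48500 × 2.55% × 40/365 = £135.5342
Juniperhill Parish, February 10 – October 19, 2030: 252 days → £48500 × 3.9% × 252/365 = £1305.9123
Northlake, October 20 – December 31, 2030: 73 days → £48500 × 3.3% × 73/365 = £320.1000
Total = £1761.5466

£1761.55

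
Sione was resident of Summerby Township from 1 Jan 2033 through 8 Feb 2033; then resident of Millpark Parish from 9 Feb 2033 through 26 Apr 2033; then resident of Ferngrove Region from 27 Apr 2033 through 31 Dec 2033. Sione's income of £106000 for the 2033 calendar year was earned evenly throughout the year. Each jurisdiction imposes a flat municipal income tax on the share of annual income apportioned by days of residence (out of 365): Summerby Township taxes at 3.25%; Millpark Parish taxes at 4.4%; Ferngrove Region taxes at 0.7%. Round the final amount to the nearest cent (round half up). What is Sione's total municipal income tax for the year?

£1858.19

Summerby Township, 1 Jan – 8 Feb 2033: 39 days → £106000 × 3.25% × 39/365 = £368.0959
Millpark Parish, 9 Feb – 26 Apr 2033: 77 days → £106000 × 4.4% × 77/365 = £983.9123
Ferngrove Region, 27 Apr – 31 Dec 2033: 249 days → £106000 × 0.7% × 249/365 = £506.1863
Total = £1858.1945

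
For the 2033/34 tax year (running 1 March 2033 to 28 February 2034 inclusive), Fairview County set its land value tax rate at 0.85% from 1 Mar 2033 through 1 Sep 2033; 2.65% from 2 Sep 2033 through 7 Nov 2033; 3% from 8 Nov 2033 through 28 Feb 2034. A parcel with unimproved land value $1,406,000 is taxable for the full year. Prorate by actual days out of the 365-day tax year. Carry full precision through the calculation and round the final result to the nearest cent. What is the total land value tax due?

1 Mar – 1 Sep 2033: 185 days at 0.85% → $1,406,000 × 0.85% × 185/365 = $6,057.3562
2 Sep – 7 Nov 2033: 67 days at 2.65% → $1,406,000 × 2.65% × 67/365 = $6,839.3233
8 Nov 2033 – 28 Feb 2034: 113 days at 3% → $1,406,000 × 3% × 113/365 = $13,058.4658
Total = $25,955.1452

$25,955.15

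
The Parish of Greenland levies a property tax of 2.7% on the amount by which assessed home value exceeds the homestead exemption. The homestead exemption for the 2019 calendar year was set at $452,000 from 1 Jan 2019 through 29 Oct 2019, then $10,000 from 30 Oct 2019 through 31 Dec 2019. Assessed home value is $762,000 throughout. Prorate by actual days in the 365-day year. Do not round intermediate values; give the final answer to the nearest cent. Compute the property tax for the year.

1 Jan – 29 Oct 2019: 302 days, exemption $452,000 → ($762,000 − $452,000) × 2.7% × 302/365 = $6,925.3151
30 Oct – 31 Dec 2019: 63 days, exemption $10,000 → ($762,000 − $10,000) × 2.7% × 63/365 = $3,504.5260
Total = $10,429.8411

$10,429.84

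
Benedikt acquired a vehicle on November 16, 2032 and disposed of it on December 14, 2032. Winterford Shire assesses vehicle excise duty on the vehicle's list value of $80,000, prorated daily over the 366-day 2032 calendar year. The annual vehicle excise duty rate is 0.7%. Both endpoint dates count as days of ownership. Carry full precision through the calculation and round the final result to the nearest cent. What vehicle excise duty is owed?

Days held (November 16 – December 14, 2032): 29 out of 366
Tax = $80,000 × 0.7% × 29/366 = $44.3716

$44.37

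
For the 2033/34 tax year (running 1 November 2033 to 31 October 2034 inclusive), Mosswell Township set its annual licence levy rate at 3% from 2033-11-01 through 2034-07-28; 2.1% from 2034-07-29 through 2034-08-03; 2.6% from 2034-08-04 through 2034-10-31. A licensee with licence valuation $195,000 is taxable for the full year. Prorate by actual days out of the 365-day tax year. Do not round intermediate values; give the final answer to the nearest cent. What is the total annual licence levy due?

2033-11-01 to 2034-07-28: 270 days at 3% → $195,000 × 3% × 270/365 = $4,327.3973
2034-07-29 to 2034-08-03: 6 days at 2.1% → $195,000 × 2.1% × 6/365 = $67.3151
2034-08-04 to 2034-10-31: 89 days at 2.6% → $195,000 × 2.6% × 89/365 = $1,236.2466
Total = $5,630.9589

$5,630.96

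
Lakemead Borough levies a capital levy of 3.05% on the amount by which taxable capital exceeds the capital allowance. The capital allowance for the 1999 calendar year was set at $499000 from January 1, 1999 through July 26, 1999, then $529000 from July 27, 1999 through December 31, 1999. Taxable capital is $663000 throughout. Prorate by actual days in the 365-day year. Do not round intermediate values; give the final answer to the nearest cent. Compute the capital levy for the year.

January 1 – July 26, 1999: 207 days, exemption $499000 → ($663000 − $499000) × 3.05% × 207/365 = $2836.7507
July 27 – December 31, 1999: 158 days, exemption $529000 → ($663000 − $529000) × 3.05% × 158/365 = $1769.1671
Total = $4605.9178

$4605.92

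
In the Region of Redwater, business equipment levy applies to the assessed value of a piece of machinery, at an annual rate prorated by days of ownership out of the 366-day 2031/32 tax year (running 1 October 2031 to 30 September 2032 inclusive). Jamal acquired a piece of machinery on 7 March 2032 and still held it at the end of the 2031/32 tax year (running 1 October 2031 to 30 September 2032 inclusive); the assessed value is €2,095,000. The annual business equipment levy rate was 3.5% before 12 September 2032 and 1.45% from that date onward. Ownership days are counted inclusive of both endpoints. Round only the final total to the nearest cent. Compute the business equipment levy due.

7 March – 11 September 2032: 189 days at 3.5% → €2,095,000 × 3.5% × 189/366 = €37,864.5492
12 September – 30 September 2032: 19 days at 1.45% → €2,095,000 × 1.45% × 19/366 = €1,576.9740
Total = €39,441.5232

€39,441.52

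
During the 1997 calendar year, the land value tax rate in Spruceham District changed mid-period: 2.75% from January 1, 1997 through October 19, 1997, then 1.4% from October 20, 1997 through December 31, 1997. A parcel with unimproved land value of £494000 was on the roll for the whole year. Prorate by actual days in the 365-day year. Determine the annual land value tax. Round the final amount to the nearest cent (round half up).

£12251.20

January 1 – October 19, 1997: 292 days at 2.75% → £494000 × 2.75% × 292/365 = £10868.0000
October 20 – December 31, 1997: 73 days at 1.4% → £494000 × 1.4% × 73/365 = £1383.2000
Total = £12251.2000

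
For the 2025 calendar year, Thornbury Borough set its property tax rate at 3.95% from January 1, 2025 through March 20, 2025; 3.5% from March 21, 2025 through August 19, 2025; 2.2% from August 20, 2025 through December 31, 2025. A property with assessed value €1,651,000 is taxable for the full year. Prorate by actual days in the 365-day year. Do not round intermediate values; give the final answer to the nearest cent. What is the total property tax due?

€51,513.46

January 1 – March 20, 2025: 79 days at 3.95% → €1,651,000 × 3.95% × 79/365 = €14,114.9192
March 21 – August 19, 2025: 152 days at 3.5% → €1,651,000 × 3.5% × 152/365 = €24,063.8904
August 20 – December 31, 2025: 134 days at 2.2% → €1,651,000 × 2.2% × 134/365 = €13,334.6521
Total = €51,513.4616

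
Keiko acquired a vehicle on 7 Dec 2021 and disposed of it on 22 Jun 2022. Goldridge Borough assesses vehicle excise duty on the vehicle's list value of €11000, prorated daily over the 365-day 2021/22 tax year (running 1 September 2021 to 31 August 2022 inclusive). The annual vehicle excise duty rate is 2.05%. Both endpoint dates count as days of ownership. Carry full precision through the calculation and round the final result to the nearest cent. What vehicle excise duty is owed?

Days held (7 Dec 2021 – 22 Jun 2022): 198 out of 365
Tax = €11000 × 2.05% × 198/365 = €122.3260

€122.33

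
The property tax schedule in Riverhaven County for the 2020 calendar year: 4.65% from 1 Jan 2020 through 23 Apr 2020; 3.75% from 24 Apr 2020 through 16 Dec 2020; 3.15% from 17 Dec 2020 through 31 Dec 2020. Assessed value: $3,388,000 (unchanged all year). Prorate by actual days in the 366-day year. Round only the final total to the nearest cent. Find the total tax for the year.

1 Jan – 23 Apr 2020: 114 days at 4.65% → $3,388,000 × 4.65% × 114/366 = $49,070.4590
24 Apr – 16 Dec 2020: 237 days at 3.75% → $3,388,000 × 3.75% × 237/366 = $82,270.0820
17 Dec – 31 Dec 2020: 15 days at 3.15% → $3,388,000 × 3.15% × 15/366 = $4,373.8525
Total = $135,714.3934

$135,714.39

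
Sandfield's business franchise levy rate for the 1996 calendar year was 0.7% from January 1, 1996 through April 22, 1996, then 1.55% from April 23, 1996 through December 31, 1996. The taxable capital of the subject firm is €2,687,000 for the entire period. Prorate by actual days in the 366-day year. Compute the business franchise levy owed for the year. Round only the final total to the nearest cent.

January 1 – April 22, 1996: 113 days at 0.7% → €2,687,000 × 0.7% × 113/366 = €5,807.1503
April 23 – December 31, 1996: 253 days at 1.55% → €2,687,000 × 1.55% × 253/366 = €28,789.8101
Total = €34,596.9604

€34,596.96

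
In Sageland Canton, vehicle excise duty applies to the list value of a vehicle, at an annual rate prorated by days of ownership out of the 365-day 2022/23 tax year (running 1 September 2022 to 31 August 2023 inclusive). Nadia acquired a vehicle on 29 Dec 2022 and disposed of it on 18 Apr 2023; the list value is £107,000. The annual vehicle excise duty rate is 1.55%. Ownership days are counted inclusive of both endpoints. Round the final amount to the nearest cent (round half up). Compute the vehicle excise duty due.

£504.37

Days held (29 Dec 2022 – 18 Apr 2023): 111 out of 365
Tax = £107,000 × 1.55% × 111/365 = £504.3658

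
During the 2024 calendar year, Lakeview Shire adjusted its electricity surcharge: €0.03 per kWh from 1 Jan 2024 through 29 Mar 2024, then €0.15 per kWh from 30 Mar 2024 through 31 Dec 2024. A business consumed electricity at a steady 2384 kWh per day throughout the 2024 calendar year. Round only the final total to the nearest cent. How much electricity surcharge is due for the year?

€105,420.48

1 Jan – 29 Mar 2024: 89 days × 2384 kWh/day = 212,176 kWh at €0.03/kWh → €6,365.28
30 Mar – 31 Dec 2024: 277 days × 2384 kWh/day = 660,368 kWh at €0.15/kWh → €99,055.20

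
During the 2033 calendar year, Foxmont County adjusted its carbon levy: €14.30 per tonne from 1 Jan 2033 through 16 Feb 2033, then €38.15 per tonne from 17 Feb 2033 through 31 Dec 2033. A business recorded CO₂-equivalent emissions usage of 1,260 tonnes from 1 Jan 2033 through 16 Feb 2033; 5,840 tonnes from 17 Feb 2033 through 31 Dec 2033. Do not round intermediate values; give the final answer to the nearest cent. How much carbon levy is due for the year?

1 Jan – 16 Feb 2033: 1,260 tonnes at €14.30/tonne → €18,018.00
17 Feb – 31 Dec 2033: 5,840 tonnes at €38.15/tonne → €222,796.00

€240,814.00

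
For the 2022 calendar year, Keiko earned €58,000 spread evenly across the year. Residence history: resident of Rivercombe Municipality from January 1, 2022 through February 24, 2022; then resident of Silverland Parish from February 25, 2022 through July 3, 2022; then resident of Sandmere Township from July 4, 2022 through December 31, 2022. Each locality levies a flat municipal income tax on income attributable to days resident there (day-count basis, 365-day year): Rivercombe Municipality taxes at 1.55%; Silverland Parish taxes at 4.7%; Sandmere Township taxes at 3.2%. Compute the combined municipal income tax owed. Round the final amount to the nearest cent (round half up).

Rivercombe Municipality, January 1 – February 24, 2022: 55 days → €58,000 × 1.55% × 55/365 = €135.4658
Silverland Parish, February 25 – July 3, 2022: 129 days → €58,000 × 4.7% × 129/365 = €963.4356
Sandmere Township, July 4 – December 31, 2022: 181 days → €58,000 × 3.2% × 181/365 = €920.3726
Total = €2,019.2740

€2,019.27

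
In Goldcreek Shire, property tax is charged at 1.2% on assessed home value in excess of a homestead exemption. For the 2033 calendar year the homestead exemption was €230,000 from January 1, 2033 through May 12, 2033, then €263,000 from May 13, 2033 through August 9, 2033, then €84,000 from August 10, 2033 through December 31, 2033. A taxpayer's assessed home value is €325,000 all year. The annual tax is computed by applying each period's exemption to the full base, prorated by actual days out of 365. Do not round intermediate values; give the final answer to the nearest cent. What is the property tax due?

January 1 – May 12, 2033: 132 days, exemption €230,000 → (€325,000 − €230,000) × 1.2% × 132/365 = €412.2740
May 13 – August 9, 2033: 89 days, exemption €263,000 → (€325,000 − €263,000) × 1.2% × 89/365 = €181.4137
August 10 – December 31, 2033: 144 days, exemption €84,000 → (€325,000 − €84,000) × 1.2% × 144/365 = €1,140.9534
Total = €1,734.6411

€1,734.64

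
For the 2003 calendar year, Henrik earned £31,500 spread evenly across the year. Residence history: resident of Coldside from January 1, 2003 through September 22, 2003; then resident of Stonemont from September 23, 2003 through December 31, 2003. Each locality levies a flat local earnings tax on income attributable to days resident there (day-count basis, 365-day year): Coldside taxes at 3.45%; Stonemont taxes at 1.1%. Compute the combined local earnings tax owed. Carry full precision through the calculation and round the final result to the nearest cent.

Coldside, January 1 – September 22, 2003: 265 days → £31,500 × 3.45% × 265/365 = £789.0103
Stonemont, September 23 – December 31, 2003: 100 days → £31,500 × 1.1% × 100/365 = £94.9315
Total = £883.9418

£883.94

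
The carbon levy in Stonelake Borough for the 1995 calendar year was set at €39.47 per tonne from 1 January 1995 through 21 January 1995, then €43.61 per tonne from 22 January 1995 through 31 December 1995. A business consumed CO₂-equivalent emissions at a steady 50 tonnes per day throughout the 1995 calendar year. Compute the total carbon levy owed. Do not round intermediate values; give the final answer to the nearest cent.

1 January – 21 January 1995: 21 days × 50 tonnes/day = 1,050 tonnes at €39.47/tonne → €41,443.50
22 January – 31 December 1995: 344 days × 50 tonnes/day = 17,200 tonnes at €43.61/tonne → €750,092.00

€791,535.50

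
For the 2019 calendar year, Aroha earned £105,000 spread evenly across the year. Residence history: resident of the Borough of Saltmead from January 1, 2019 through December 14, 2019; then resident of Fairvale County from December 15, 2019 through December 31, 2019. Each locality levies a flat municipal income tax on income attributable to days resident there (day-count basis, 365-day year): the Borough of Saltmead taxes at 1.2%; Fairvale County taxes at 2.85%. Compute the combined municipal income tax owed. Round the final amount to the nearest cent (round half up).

The Borough of Saltmead, January 1 – December 14, 2019: 348 days → £105,000 × 1.2% × 348/365 = £1,201.3151
Fairvale County, December 15 – December 31, 2019: 17 days → £105,000 × 2.85% × 17/365 = £139.3767
Total = £1,340.6918

£1,340.69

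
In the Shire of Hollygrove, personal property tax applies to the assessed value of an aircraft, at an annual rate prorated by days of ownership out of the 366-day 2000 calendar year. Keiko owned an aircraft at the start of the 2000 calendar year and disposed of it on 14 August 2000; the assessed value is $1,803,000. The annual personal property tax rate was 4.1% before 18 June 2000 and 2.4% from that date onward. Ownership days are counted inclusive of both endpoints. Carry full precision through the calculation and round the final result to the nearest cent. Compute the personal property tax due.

1 January – 17 June 2000: 169 days at 4.1% → $1,803,000 × 4.1% × 169/366 = $34,133.8443
18 June – 14 August 2000: 58 days at 2.4% → $1,803,000 × 2.4% × 58/366 = $6,857.3115
Total = $40,991.1557

$40,991.16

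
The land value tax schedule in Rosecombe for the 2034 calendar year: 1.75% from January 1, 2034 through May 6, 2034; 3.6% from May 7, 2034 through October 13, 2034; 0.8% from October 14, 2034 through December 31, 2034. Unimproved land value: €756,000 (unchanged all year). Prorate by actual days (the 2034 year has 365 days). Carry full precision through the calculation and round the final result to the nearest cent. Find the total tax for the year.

January 1 – May 6, 2034: 126 days at 1.75% → €756,000 × 1.75% × 126/365 = €4,567.0685
May 7 – October 13, 2034: 160 days at 3.6% → €756,000 × 3.6% × 160/365 = €11,930.3014
October 14 – December 31, 2034: 79 days at 0.8% → €756,000 × 0.8% × 79/365 = €1,309.0192
Total = €17,806.3890

€17,806.39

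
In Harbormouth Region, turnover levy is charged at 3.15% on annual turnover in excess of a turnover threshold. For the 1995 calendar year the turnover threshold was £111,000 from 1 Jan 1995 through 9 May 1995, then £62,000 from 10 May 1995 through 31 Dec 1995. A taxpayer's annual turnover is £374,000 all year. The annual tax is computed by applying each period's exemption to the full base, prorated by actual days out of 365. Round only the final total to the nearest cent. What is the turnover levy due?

1 Jan – 9 May 1995: 129 days, exemption £111,000 → (£374,000 − £111,000) × 3.15% × 129/365 = £2,927.9466
10 May – 31 Dec 1995: 236 days, exemption £62,000 → (£374,000 − £62,000) × 3.15% × 236/365 = £6,354.5425
Total = £9,282.4890

£9,282.49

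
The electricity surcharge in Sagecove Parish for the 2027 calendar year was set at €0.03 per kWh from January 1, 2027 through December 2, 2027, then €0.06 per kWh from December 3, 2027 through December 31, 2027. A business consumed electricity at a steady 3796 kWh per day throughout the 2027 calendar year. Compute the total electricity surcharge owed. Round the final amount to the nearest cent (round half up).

January 1 – December 2, 2027: 336 days × 3796 kWh/day = 1,275,456 kWh at €0.03/kWh → €38,263.68
December 3 – December 31, 2027: 29 days × 3796 kWh/day = 110,084 kWh at €0.06/kWh → €6,605.04

€44,868.72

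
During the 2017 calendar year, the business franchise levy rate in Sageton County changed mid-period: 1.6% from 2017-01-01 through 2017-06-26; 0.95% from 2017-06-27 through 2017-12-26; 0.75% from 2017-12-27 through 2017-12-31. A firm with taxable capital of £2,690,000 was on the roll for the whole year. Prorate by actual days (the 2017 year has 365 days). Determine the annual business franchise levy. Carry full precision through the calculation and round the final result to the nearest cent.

£33,960.33

2017-01-01 to 2017-06-26: 177 days at 1.6% → £2,690,000 × 1.6% × 177/365 = £20,871.4521
2017-06-27 to 2017-12-26: 183 days at 0.95% → £2,690,000 × 0.95% × 183/365 = £12,812.5068
2017-12-27 to 2017-12-31: 5 days at 0.75% → £2,690,000 × 0.75% × 5/365 = £276.3699
Total = £33,960.3288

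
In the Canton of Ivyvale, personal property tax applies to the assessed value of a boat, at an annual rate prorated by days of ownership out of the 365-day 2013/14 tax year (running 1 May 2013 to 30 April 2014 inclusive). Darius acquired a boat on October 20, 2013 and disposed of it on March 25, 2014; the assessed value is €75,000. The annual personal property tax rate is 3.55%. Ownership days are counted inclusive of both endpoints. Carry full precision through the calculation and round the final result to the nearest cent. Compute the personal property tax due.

€1,145.24

Days held (October 20, 2013 – March 25, 2014): 157 out of 365
Tax = €75,000 × 3.55% × 157/365 = €1,145.2397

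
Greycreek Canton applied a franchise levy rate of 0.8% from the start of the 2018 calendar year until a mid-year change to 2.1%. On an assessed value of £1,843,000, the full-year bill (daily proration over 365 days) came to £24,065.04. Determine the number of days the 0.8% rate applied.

223 days

Let d = days at the first rate; then 365 − d days at the second rate.
£1,843,000 × [0.8%·d + 2.1%·(365−d)] / 365 = £24,065.04
Solving gives d = 223, so the new rate took effect on 12 August 2018.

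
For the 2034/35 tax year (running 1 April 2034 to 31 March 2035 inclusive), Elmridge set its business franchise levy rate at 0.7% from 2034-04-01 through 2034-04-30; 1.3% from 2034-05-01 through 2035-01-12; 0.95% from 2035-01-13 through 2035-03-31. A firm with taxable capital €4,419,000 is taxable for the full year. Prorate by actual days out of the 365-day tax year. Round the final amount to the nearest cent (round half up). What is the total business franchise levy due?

2034-04-01 to 2034-04-30: 30 days at 0.7% → €4,419,000 × 0.7% × 30/365 = €2,542.4384
2034-05-01 to 2035-01-12: 257 days at 1.3% → €4,419,000 × 1.3% × 257/365 = €40,448.9836
2035-01-13 to 2035-03-31: 78 days at 0.95% → €4,419,000 × 0.95% × 78/365 = €8,971.1753
Total = €51,962.5973

€51,962.60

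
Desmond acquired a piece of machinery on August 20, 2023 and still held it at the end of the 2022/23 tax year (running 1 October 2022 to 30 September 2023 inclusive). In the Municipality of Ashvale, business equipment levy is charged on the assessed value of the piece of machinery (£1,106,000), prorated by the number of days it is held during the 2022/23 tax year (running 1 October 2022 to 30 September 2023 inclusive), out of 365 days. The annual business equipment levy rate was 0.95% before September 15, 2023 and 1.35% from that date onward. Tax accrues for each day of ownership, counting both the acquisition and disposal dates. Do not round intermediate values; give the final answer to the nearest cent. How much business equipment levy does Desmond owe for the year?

£1,402.95

August 20 – September 14, 2023: 26 days at 0.95% → £1,106,000 × 0.95% × 26/365 = £748.4438
September 15 – September 30, 2023: 16 days at 1.35% → £1,106,000 × 1.35% × 16/365 = £654.5096
Total = £1,402.9534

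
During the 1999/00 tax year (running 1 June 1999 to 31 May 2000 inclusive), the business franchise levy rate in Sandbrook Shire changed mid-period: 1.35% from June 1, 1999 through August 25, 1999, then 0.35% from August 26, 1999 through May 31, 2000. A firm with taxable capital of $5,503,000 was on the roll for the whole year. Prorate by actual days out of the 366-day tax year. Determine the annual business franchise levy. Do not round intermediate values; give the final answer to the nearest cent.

June 1 – August 25, 1999: 86 days at 1.35% → $5,503,000 × 1.35% × 86/366 = $17,456.2377
August 26, 1999 – May 31, 2000: 280 days at 0.35% → $5,503,000 × 0.35% × 280/366 = $14,734.8087
Total = $32,191.0464

$32,191.05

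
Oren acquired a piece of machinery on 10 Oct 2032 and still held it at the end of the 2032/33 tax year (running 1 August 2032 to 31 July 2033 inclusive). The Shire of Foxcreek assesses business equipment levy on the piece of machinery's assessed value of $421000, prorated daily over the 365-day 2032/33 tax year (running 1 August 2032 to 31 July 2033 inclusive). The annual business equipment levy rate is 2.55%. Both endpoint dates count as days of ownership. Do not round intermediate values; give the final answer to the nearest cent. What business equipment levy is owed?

$8676.64

Days held (10 Oct 2032 – 31 Jul 2033): 295 out of 365
Tax = $421000 × 2.55% × 295/365 = $8676.6370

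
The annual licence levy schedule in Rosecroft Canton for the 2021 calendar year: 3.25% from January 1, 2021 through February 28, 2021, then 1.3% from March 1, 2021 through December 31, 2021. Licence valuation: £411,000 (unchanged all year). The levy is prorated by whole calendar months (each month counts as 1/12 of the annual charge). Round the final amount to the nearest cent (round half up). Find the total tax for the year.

£6,678.75

January 1 – February 28, 2021: 2 months at 3.25% → £411,000 × 3.25% × 2/12 = £2,226.2500
March 1 – December 31, 2021: 10 months at 1.3% → £411,000 × 1.3% × 10/12 = £4,452.5000
Total = £6,678.7500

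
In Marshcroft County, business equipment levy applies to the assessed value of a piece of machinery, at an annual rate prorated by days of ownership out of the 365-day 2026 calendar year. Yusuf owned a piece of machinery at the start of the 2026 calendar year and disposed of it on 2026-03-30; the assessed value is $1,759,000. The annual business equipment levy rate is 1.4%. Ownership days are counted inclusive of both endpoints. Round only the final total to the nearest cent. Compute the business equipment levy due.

Days held (2026-01-01 to 2026-03-30): 89 out of 365
Tax = $1,759,000 × 1.4% × 89/365 = $6,004.6959

$6,004.70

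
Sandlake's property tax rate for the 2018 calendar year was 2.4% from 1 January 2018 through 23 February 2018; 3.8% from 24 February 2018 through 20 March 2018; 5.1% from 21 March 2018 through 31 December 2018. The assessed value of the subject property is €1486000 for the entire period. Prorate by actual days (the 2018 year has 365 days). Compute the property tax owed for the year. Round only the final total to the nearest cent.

€68526.99

1 January – 23 February 2018: 54 days at 2.4% → €1486000 × 2.4% × 54/365 = €5276.3178
24 February – 20 March 2018: 25 days at 3.8% → €1486000 × 3.8% × 25/365 = €3867.6712
21 March – 31 December 2018: 286 days at 5.1% → €1486000 × 5.1% × 286/365 = €59383.0027
Total = €68526.9918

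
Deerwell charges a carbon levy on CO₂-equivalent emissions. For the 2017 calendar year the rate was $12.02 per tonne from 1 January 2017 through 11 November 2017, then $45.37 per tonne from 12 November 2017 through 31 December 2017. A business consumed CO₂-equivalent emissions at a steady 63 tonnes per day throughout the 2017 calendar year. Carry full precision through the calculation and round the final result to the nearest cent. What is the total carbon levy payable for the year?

1 January – 11 November 2017: 315 days × 63 tonnes/day = 19,845 tonnes at $12.02/tonne → $238,536.90
12 November – 31 December 2017: 50 days × 63 tonnes/day = 3,150 tonnes at $45.37/tonne → $142,915.50

$381,452.40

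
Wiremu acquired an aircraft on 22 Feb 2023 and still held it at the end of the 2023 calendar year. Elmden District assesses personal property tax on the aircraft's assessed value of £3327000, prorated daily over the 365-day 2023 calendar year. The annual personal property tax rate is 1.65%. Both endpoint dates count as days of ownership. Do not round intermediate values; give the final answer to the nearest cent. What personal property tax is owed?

Days held (22 Feb – 31 Dec 2023): 313 out of 365
Tax = £3327000 × 1.65% × 313/365 = £47074.7712

£47074.77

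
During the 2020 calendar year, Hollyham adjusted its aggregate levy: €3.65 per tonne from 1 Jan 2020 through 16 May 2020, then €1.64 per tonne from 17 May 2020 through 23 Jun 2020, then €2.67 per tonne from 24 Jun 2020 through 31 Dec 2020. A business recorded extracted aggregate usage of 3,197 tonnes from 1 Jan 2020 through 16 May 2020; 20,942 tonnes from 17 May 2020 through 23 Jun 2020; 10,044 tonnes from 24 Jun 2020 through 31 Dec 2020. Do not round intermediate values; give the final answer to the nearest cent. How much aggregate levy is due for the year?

€72,831.41

1 Jan – 16 May 2020: 3,197 tonnes at €3.65/tonne → €11,669.05
17 May – 23 Jun 2020: 20,942 tonnes at €1.64/tonne → €34,344.88
24 Jun – 31 Dec 2020: 10,044 tonnes at €2.67/tonne → €26,817.48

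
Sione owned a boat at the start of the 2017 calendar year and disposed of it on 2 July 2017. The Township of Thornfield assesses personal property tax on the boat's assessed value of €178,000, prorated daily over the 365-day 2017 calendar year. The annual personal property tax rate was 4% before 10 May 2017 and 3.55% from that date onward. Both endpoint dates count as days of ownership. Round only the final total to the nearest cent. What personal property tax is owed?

1 January – 9 May 2017: 129 days at 4% → €178,000 × 4% × 129/365 = €2,516.3836
10 May – 2 July 2017: 54 days at 3.55% → €178,000 × 3.55% × 54/365 = €934.8658
Total = €3,451.2493

€3,451.25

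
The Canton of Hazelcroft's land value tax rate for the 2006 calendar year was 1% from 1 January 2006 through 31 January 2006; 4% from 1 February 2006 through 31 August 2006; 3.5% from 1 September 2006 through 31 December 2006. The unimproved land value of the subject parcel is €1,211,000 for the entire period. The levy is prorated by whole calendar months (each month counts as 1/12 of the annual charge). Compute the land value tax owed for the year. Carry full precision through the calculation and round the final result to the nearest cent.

1 January – 31 January 2006: 1 month at 1% → €1,211,000 × 1% × 1/12 = €1,009.1667
1 February – 31 August 2006: 7 months at 4% → €1,211,000 × 4% × 7/12 = €28,256.6667
1 September – 31 December 2006: 4 months at 3.5% → €1,211,000 × 3.5% × 4/12 = €14,128.3333
Total = €43,394.1667

€43,394.17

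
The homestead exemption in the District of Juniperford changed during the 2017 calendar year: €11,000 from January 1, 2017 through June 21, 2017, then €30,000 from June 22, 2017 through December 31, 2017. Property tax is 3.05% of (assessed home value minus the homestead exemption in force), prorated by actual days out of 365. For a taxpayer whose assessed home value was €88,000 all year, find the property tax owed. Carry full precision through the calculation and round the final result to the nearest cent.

January 1 – June 21, 2017: 172 days, exemption €11,000 → (€88,000 − €11,000) × 3.05% × 172/365 = €1,106.6904
June 22 – December 31, 2017: 193 days, exemption €30,000 → (€88,000 − €30,000) × 3.05% × 193/365 = €935.3890
Total = €2,042.0795

€2,042.08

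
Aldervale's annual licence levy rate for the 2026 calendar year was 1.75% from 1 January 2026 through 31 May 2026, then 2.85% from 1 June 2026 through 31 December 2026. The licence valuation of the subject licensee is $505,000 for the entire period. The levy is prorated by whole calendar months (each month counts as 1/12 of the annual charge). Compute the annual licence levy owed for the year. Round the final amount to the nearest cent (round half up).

$12,077.92

1 January – 31 May 2026: 5 months at 1.75% → $505,000 × 1.75% × 5/12 = $3,682.2917
1 June – 31 December 2026: 7 months at 2.85% → $505,000 × 2.85% × 7/12 = $8,395.6250
Total = $12,077.9167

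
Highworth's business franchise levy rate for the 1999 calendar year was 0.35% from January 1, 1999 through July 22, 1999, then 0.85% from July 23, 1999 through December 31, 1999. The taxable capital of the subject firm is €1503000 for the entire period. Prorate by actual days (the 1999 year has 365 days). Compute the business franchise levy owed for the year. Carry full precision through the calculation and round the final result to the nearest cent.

January 1 – July 22, 1999: 203 days at 0.35% → €1503000 × 0.35% × 203/365 = €2925.7027
July 23 – December 31, 1999: 162 days at 0.85% → €1503000 × 0.85% × 162/365 = €5670.2219
Total = €8595.9247

€8595.92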